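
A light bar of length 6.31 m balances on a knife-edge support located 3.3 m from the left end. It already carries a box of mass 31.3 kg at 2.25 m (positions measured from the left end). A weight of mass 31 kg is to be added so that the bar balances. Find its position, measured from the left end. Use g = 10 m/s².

Choose the knife-edge support (at 3.3 m from the left end) as the axis so the support reaction has zero arm there.
Box: 31.3 × 10 = 313 N down at 2.25 m → arm 1.05 m, τ = 313 × 1.05 = 328.7 N·m counterclockwise.
Net moment of existing loads = 328.7 N·m counterclockwise.
The weight weighs 31 × 10 = 310 N and must supply an equal clockwise moment, so its lever arm about the knife-edge support is 328.7 / 310 = 1.06 m.
That puts it at 3.3 + 1.06 = 4.36 m from the left end.

x ≈ 4.36 m from the left end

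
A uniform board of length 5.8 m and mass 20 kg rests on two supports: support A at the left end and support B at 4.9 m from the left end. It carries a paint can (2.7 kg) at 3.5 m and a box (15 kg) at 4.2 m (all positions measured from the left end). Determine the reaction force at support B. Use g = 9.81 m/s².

R_B ≈ 261 N

Taking torques about support A:
Beam weight: 20 × 9.81 = 196.2 N down at 2.9 m → arm 2.9 m, τ = 196.2 × 2.9 = 569 N·m clockwise.
Paint can: 2.7 × 9.81 = 26.49 N down at 3.5 m → arm 3.5 m, τ = 26.49 × 3.5 = 92.71 N·m clockwise.
Box: 15 × 9.81 = 147.2 N down at 4.2 m → arm 4.2 m, τ = 147.2 × 4.2 = 618.2 N·m clockwise.
Net load moment about support A = 1280 N·m clockwise.
Reaction R at support B is upward at 4.9 m, arm 4.9 m → moment R × 4.9 counterclockwise.
Στ = 0 ⇒ R × 4.9 = 1280 ⇒ R = 261 N.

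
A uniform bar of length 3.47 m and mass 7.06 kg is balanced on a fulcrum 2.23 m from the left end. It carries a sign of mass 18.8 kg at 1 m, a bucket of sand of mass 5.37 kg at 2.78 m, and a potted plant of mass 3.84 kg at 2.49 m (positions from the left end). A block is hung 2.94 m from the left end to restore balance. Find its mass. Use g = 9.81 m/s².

Taking torques about the fulcrum (at 2.23 m from the left end):
Beam weight: 7.06 × 9.81 = 69.26 N down at 1.735 m → arm 0.495 m, τ = 69.26 × 0.495 = 34.28 N·m counterclockwise.
Sign: 18.8 × 9.81 = 184.4 N down at 1 m → arm 1.23 m, τ = 184.4 × 1.23 = 226.8 N·m counterclockwise.
Bucket of sand: 5.37 × 9.81 = 52.68 N down at 2.78 m → arm 0.55 m, τ = 52.68 × 0.55 = 28.97 N·m clockwise.
Potted plant: 3.84 × 9.81 = 37.67 N down at 2.49 m → arm 0.26 m, τ = 37.67 × 0.26 = 9.794 N·m clockwise.
Net moment of known loads = 222.3 N·m counterclockwise.
An unknown mass m at 2.94 m has arm 0.71 m; its moment is m·g·0.71 clockwise.
For rotational equilibrium, m × 9.81 × 0.71 = 222.3, so m = 222.3 / (9.81 × 0.71) = 31.9 kg.

m ≈ 31.9 kg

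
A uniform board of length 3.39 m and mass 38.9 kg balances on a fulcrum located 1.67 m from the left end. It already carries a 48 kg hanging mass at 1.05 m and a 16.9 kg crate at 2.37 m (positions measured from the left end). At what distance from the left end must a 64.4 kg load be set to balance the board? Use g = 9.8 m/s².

Taking torques about the fulcrum (at 1.67 m from the left end):
Beam weight: 38.9 × 9.8 = 381.2 N down at 1.695 m → arm 0.025 m, τ = 381.2 × 0.025 = 9.53 N·m clockwise.
Hanging mass: 48 × 9.8 = 470.4 N down at 1.05 m → arm 0.62 m, τ = 470.4 × 0.62 = 291.6 N·m counterclockwise.
Crate: 16.9 × 9.8 = 165.6 N down at 2.37 m → arm 0.7 m, τ = 165.6 × 0.7 = 115.9 N·m clockwise.
Net moment of existing loads = 166.2 N·m counterclockwise.
The load weighs 64.4 × 9.8 = 631.1 N and must supply an equal clockwise moment, so its lever arm about the fulcrum is 166.2 / 631.1 = 0.263 m.
That puts it at 1.67 + 0.263 = 1.93 m from the left end.

x ≈ 1.93 m from the left end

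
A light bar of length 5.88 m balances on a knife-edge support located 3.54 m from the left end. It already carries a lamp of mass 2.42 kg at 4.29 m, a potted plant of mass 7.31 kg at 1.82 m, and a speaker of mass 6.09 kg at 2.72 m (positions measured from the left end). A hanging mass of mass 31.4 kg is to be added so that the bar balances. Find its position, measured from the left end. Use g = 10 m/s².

Choose the knife-edge support (at 3.54 m from the left end) as the axis so the support reaction has zero arm there.
Lamp: 2.42 × 10 = 24.2 N down at 4.29 m → arm 0.75 m, τ = 24.2 × 0.75 = 18.15 N·m clockwise.
Potted plant: 7.31 × 10 = 73.1 N down at 1.82 m → arm 1.72 m, τ = 73.1 × 1.72 = 125.7 N·m counterclockwise.
Speaker: 6.09 × 10 = 60.9 N down at 2.72 m → arm 0.82 m, τ = 60.9 × 0.82 = 49.94 N·m counterclockwise.
Net moment of existing loads = 157.5 N·m counterclockwise.
The hanging mass weighs 31.4 × 10 = 314 N and must supply an equal clockwise moment, so its lever arm about the knife-edge support is 157.5 / 314 = 0.502 m.
That puts it at 3.54 + 0.502 = 4.04 m from the left end.

x ≈ 4.04 m from the left end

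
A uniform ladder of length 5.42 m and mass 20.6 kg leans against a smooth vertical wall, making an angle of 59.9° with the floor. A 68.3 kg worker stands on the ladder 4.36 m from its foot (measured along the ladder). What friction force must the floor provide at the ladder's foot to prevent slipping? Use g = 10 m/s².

Sum moments about the foot of the ladder (the floor normal and friction both act there and drop out).
Ladder weight 20.6×10 = 206 N acts at 2.71 m along the ladder; its horizontal arm is 2.71·cos59.9° = 1.359 m → τ = 280 N·m clockwise.
Worker: 68.3×10 = 683 N at 4.36 m → arm 2.187 m → τ = 1494 N·m clockwise.
Wall normal N acts horizontally at the top; its moment arm is the height L sinθ = 5.42·sin59.9° = 4.689 m, counterclockwise.
For rotational equilibrium, N × 4.689 = 1774, so N = 378 N.
ΣFx = 0: friction at the foot balances the wall's push, so f = N_wall = 378 N.

f ≈ 378 N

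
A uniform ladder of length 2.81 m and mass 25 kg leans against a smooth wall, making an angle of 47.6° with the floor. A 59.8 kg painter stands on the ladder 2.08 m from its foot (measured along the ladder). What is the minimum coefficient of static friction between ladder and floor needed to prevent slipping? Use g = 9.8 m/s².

Choose the foot of the ladder as the axis so the floor normal and friction both act there and drop out.
Ladder weight 25×9.8 = 245 N acts at 1.405 m along the ladder; its horizontal arm is 1.405·cos47.6° = 0.9474 m → τ = 232.1 N·m clockwise.
Painter: 59.8×9.8 = 586 N at 2.08 m → arm 1.403 m → τ = 822.2 N·m clockwise.
Wall normal N acts horizontally at the top; its moment arm is the height L sinθ = 2.81·sin47.6° = 2.075 m, counterclockwise.
Setting net torque to zero: N × 2.075 = 1054 → N = 508 N.
ΣFx = 0 ⇒ f = N_wall = 508 N. ΣFy = 0 ⇒ N_floor = 831 N.
μ_min = f / N_floor = 508 / 831 = 0.611.

μ_min ≈ 0.611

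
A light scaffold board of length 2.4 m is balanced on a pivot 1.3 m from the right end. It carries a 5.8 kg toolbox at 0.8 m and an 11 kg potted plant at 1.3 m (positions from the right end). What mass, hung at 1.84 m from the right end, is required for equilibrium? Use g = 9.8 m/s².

m ≈ 5.37 kg

Taking torques about the pivot (at 1.3 m from the right end):
Toolbox: 5.8 × 9.8 = 56.84 N down at 0.8 m → arm 0.5 m, τ = 56.84 × 0.5 = 28.42 N·m clockwise.
Potted plant: acts at the pivot, moment arm 0 → no torque.
Net moment of known loads = 28.42 N·m clockwise.
An unknown mass m at 1.84 m has arm 0.54 m; its moment is m·g·0.54 counterclockwise.
Balancing moments: m × 9.8 × 0.54 = 28.42, giving m = 28.42 / (9.8 × 0.54) = 5.37 kg.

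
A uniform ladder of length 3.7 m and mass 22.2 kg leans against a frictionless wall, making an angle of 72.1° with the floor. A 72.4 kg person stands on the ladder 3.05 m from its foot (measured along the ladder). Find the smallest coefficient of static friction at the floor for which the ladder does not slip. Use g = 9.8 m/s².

Taking torques about the foot of the ladder:
Ladder weight 22.2×9.8 = 217.6 N acts at 1.85 m along the ladder; its horizontal arm is 1.85·cos72.1° = 0.5686 m → τ = 123.7 N·m clockwise.
Person: 72.4×9.8 = 709.5 N at 3.05 m → arm 0.9374 m → τ = 665.1 N·m clockwise.
Wall normal N acts horizontally at the top; its moment arm is the height L sinθ = 3.7·sin72.1° = 3.521 m, counterclockwise.
For rotational equilibrium, N × 3.521 = 788.8, so N = 224 N.
ΣFx = 0 ⇒ f = N_wall = 224 N. ΣFy = 0 ⇒ N_floor = 927.1 N.
μ_min = f / N_floor = 224 / 927.1 = 0.242.

μ_min ≈ 0.242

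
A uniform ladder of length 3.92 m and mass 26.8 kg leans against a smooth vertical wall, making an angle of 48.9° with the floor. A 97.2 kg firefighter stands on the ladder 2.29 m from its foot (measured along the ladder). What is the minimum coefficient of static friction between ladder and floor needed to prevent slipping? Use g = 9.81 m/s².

Choose the foot of the ladder as the axis so the floor normal and friction both act there and drop out.
Ladder weight 26.8×9.81 = 262.9 N acts at 1.96 m along the ladder; its horizontal arm is 1.96·cos48.9° = 1.288 m → τ = 338.6 N·m clockwise.
Firefighter: 97.2×9.81 = 953.5 N at 2.29 m → arm 1.505 m → τ = 1435 N·m clockwise.
Wall normal N acts horizontally at the top; its moment arm is the height L sinθ = 3.92·sin48.9° = 2.954 m, counterclockwise.
Στ = 0 ⇒ N × 2.954 = 1774 ⇒ N = 600.5 N.
ΣFx = 0 ⇒ f = N_wall = 600.5 N. ΣFy = 0 ⇒ N_floor = 1216 N.
μ_min = f / N_floor = 600.5 / 1216 = 0.494.

μ_min ≈ 0.494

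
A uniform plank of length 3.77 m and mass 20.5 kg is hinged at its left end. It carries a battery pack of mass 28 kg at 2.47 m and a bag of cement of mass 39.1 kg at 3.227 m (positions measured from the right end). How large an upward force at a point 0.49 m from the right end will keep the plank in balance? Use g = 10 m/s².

Take moments about the left end.
Beam weight: 20.5 × 10 = 205 N down at 1.885 m → arm 1.885 m, τ = 205 × 1.885 = 386.4 N·m clockwise.
Battery pack: 28 × 10 = 280 N down at 2.47 m → arm 1.3 m, τ = 280 × 1.3 = 364 N·m clockwise.
Bag of cement: 39.1 × 10 = 391 N down at 3.227 m → arm 0.543 m, τ = 391 × 0.543 = 212.3 N·m clockwise.
Net moment of the loads = 962.7 N·m clockwise.
The upward force F acts at a point 0.49 m from the right end, arm 3.28 m, giving F × 3.28 counterclockwise.
Στ = 0 ⇒ F × 3.28 = 962.7 ⇒ F = 962.7 / 3.28 = 294 N.

F ≈ 294 N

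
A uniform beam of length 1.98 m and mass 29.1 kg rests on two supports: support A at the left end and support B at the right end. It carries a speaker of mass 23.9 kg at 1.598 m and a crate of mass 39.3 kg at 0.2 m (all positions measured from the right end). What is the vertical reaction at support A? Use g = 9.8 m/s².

R_A ≈ 371 N

About support B:
Beam weight: 29.1 × 9.8 = 285.2 N down at 0.99 m → arm 0.99 m, τ = 285.2 × 0.99 = 282.3 N·m counterclockwise.
Speaker: 23.9 × 9.8 = 234.2 N down at 1.598 m → arm 1.598 m, τ = 234.2 × 1.598 = 374.3 N·m counterclockwise.
Crate: 39.3 × 9.8 = 385.1 N down at 0.2 m → arm 0.2 m, τ = 385.1 × 0.2 = 77.02 N·m counterclockwise.
Net load moment about support B = 733.6 N·m counterclockwise.
Reaction R at support A is upward at 1.98 m, arm 1.98 m → moment R × 1.98 clockwise.
Balancing moments: R × 1.98 = 733.6, giving R = 371 N.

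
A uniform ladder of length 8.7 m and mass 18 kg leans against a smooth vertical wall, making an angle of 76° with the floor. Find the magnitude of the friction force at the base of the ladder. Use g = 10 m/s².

Taking torques about the foot of the ladder:
Ladder weight 18×10 = 180 N acts at 4.35 m along the ladder; its horizontal arm is 4.35·cos76° = 1.052 m → τ = 189.4 N·m clockwise.
Wall normal N acts horizontally at the top; its moment arm is the height L sinθ = 8.7·sin76° = 8.442 m, counterclockwise.
Setting net torque to zero: N × 8.442 = 189.4 → N = 22.4 N.
ΣFx = 0: friction at the foot balances the wall's push, so f = N_wall = 22.4 N.

f ≈ 22.4 N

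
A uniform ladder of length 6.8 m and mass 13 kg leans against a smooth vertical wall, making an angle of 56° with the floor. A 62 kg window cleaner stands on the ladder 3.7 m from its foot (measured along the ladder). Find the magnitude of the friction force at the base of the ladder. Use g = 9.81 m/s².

f ≈ 266 N

Sum moments about the foot of the ladder (the floor normal and friction both act there and drop out).
Ladder weight 13×9.81 = 127.5 N acts at 3.4 m along the ladder; its horizontal arm is 3.4·cos56° = 1.901 m → τ = 242.4 N·m clockwise.
Window cleaner: 62×9.81 = 608.2 N at 3.7 m → arm 2.069 m → τ = 1258 N·m clockwise.
Wall normal N acts horizontally at the top; its moment arm is the height L sinθ = 6.8·sin56° = 5.637 m, counterclockwise.
Στ = 0 ⇒ N × 5.637 = 1500 ⇒ N = 266 N.
ΣFx = 0: friction at the foot balances the wall's push, so f = N_wall = 266 N.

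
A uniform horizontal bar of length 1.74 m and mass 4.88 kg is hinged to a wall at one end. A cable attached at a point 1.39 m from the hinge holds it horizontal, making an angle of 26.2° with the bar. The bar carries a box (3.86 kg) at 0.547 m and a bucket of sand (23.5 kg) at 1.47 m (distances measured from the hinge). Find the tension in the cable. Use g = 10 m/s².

T ≈ 666 N

Sum moments about the hinge (the unknown hinge reaction has zero arm there).
Beam weight: 4.88 × 10 = 48.8 N down at 0.87 m → arm 0.87 m, τ = 48.8 × 0.87 = 42.46 N·m clockwise.
Box: 3.86 × 10 = 38.6 N down at 0.547 m → arm 0.547 m, τ = 38.6 × 0.547 = 21.11 N·m clockwise.
Bucket of sand: 23.5 × 10 = 235 N down at 1.47 m → arm 1.47 m, τ = 235 × 1.47 = 345.4 N·m clockwise.
Total clockwise load moment = 409 N·m.
The cable tension T acts at 1.39 m; only its component perpendicular to the bar, T sinθ, produces torque. sin 26.2° = 0.4415.
Setting net torque to zero: T × 1.39 × 0.4415 = 409 → T = 409 / 0.6137 = 666 N.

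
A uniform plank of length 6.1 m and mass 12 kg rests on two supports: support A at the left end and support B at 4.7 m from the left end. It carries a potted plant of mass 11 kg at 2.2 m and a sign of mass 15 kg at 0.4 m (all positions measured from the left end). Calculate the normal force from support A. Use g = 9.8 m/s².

R_A ≈ 233 N

Sum moments about support B (its reaction then has zero moment arm).
Beam weight: 12 × 9.8 = 117.6 N down at 3.05 m → arm 1.65 m, τ = 117.6 × 1.65 = 194 N·m counterclockwise.
Potted plant: 11 × 9.8 = 107.8 N down at 2.2 m → arm 2.5 m, τ = 107.8 × 2.5 = 269.5 N·m counterclockwise.
Sign: 15 × 9.8 = 147 N down at 0.4 m → arm 4.3 m, τ = 147 × 4.3 = 632.1 N·m counterclockwise.
Net load moment about support B = 1096 N·m counterclockwise.
Reaction R at support A is upward at 0 m, arm 4.7 m → moment R × 4.7 clockwise.
Balancing moments: R × 4.7 = 1096, giving R = 233 N.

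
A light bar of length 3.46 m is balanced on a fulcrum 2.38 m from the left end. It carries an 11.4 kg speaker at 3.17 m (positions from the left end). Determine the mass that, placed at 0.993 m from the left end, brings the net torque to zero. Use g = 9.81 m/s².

About the fulcrum (at 2.38 m from the left end):
Speaker: 11.4 × 9.81 = 111.8 N down at 3.17 m → arm 0.79 m, τ = 111.8 × 0.79 = 88.32 N·m clockwise.
Net moment of known loads = 88.32 N·m clockwise.
An unknown mass m at 0.993 m has arm 1.387 m; its moment is m·g·1.387 counterclockwise.
Setting net torque to zero: m × 9.81 × 1.387 = 88.32 → m = 88.32 / (9.81 × 1.387) = 6.49 kg.

m ≈ 6.49 kg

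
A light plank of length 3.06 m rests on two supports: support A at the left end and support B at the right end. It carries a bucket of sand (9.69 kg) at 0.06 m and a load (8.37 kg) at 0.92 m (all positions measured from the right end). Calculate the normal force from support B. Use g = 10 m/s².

Taking torques about support A:
Bucket of sand: 9.69 × 10 = 96.9 N down at 0.06 m → arm 3 m, τ = 96.9 × 3 = 290.7 N·m clockwise.
Load: 8.37 × 10 = 83.7 N down at 0.92 m → arm 2.14 m, τ = 83.7 × 2.14 = 179.1 N·m clockwise.
Net load moment about support A = 469.8 N·m clockwise.
Reaction R at support B is upward at 0 m, arm 3.06 m → moment R × 3.06 counterclockwise.
Στ = 0 ⇒ R × 3.06 = 469.8 ⇒ R = 154 N.

R_B ≈ 154 N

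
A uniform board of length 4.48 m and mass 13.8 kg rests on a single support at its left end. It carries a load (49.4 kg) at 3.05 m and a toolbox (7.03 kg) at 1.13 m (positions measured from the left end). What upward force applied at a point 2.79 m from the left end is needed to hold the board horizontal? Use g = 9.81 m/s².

Taking torques about the left end:
Beam weight: 13.8 × 9.81 = 135.4 N down at 2.24 m → arm 2.24 m, τ = 135.4 × 2.24 = 303.3 N·m clockwise.
Load: 49.4 × 9.81 = 484.6 N down at 3.05 m → arm 3.05 m, τ = 484.6 × 3.05 = 1478 N·m clockwise.
Toolbox: 7.03 × 9.81 = 68.96 N down at 1.13 m → arm 1.13 m, τ = 68.96 × 1.13 = 77.92 N·m clockwise.
Net moment of the loads = 1859 N·m clockwise.
The upward force F acts at a point 2.79 m from the left end, arm 2.79 m, giving F × 2.79 counterclockwise.
Balancing moments: F × 2.79 = 1859, giving F = 1859 / 2.79 = 666 N.

F ≈ 666 N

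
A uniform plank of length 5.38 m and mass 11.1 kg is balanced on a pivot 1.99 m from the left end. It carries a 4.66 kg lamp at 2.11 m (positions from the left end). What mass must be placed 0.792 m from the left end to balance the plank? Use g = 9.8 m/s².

Choose the pivot (at 1.99 m from the left end) as the axis so the support reaction has zero arm there.
Beam weight: 11.1 × 9.8 = 108.8 N down at 2.69 m → arm 0.7 m, τ = 108.8 × 0.7 = 76.16 N·m clockwise.
Lamp: 4.66 × 9.8 = 45.67 N down at 2.11 m → arm 0.12 m, τ = 45.67 × 0.12 = 5.48 N·m clockwise.
Net moment of known loads = 81.64 N·m clockwise.
An unknown mass m at 0.792 m has arm 1.198 m; its moment is m·g·1.198 counterclockwise.
For rotational equilibrium, m × 9.8 × 1.198 = 81.64, so m = 81.64 / (9.8 × 1.198) = 6.95 kg.

m ≈ 6.95 kg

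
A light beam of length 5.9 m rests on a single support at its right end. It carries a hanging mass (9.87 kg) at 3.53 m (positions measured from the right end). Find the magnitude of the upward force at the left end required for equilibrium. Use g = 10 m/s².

F ≈ 59.1 N

About the right end:
Hanging mass: 9.87 × 10 = 98.7 N down at 3.53 m → arm 3.53 m, τ = 98.7 × 3.53 = 348.4 N·m counterclockwise.
Net moment of the loads = 348.4 N·m counterclockwise.
The upward force F acts at the left end, arm 5.9 m, giving F × 5.9 clockwise.
Στ = 0 ⇒ F × 5.9 = 348.4 ⇒ F = 348.4 / 5.9 = 59.1 N.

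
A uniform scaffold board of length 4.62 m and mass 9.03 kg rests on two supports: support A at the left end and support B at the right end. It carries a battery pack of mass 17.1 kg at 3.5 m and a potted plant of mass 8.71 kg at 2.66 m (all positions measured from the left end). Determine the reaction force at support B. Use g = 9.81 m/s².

R_B ≈ 221 N

About support A:
Beam weight: 9.03 × 9.81 = 88.58 N down at 2.31 m → arm 2.31 m, τ = 88.58 × 2.31 = 204.6 N·m clockwise.
Battery pack: 17.1 × 9.81 = 167.8 N down at 3.5 m → arm 3.5 m, τ = 167.8 × 3.5 = 587.3 N·m clockwise.
Potted plant: 8.71 × 9.81 = 85.45 N down at 2.66 m → arm 2.66 m, τ = 85.45 × 2.66 = 227.3 N·m clockwise.
Net load moment about support A = 1019 N·m clockwise.
Reaction R at support B is upward at 4.62 m, arm 4.62 m → moment R × 4.62 counterclockwise.
Balancing moments: R × 4.62 = 1019, giving R = 221 N.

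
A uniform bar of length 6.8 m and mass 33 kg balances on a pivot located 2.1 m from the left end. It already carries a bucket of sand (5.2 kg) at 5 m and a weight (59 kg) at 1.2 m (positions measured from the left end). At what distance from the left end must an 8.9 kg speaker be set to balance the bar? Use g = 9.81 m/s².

Sum moments about the pivot (at 2.1 m from the left end) (the support reaction has zero arm there).
Beam weight: 33 × 9.81 = 323.7 N down at 3.4 m → arm 1.3 m, τ = 323.7 × 1.3 = 420.8 N·m clockwise.
Bucket of sand: 5.2 × 9.81 = 51.01 N down at 5 m → arm 2.9 m, τ = 51.01 × 2.9 = 147.9 N·m clockwise.
Weight: 59 × 9.81 = 578.8 N down at 1.2 m → arm 0.9 m, τ = 578.8 × 0.9 = 520.9 N·m counterclockwise.
Net moment of existing loads = 47.8 N·m clockwise.
The speaker weighs 8.9 × 9.81 = 87.31 N and must supply an equal counterclockwise moment, so its lever arm about the pivot is 47.8 / 87.31 = 0.547 m.
That puts it at 2.1 − 0.547 = 1.55 m from the left end.

x ≈ 1.55 m from the left end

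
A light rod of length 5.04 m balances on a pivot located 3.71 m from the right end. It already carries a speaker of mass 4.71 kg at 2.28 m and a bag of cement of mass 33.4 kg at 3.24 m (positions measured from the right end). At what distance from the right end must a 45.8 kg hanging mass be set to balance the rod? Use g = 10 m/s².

x ≈ 4.2 m from the right end

Taking torques about the pivot (at 3.71 m from the right end):
Speaker: 4.71 × 10 = 47.1 N down at 2.28 m → arm 1.43 m, τ = 47.1 × 1.43 = 67.35 N·m clockwise.
Bag of cement: 33.4 × 10 = 334 N down at 3.24 m → arm 0.47 m, τ = 334 × 0.47 = 157 N·m clockwise.
Net moment of existing loads = 224.3 N·m clockwise.
The hanging mass weighs 45.8 × 10 = 458 N and must supply an equal counterclockwise moment, so its lever arm about the pivot is 224.3 / 458 = 0.49 m.
That puts it at 3.71 + 0.49 = 4.2 m from the right end.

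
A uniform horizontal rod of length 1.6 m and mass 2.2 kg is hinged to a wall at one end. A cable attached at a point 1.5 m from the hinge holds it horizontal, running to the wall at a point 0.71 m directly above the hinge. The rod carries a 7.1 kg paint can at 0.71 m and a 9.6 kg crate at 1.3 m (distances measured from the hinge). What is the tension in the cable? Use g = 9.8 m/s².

Taking torques about the hinge:
Beam weight: 2.2 × 9.8 = 21.56 N down at 0.8 m → arm 0.8 m, τ = 21.56 × 0.8 = 17.25 N·m clockwise.
Paint can: 7.1 × 9.8 = 69.58 N down at 0.71 m → arm 0.71 m, τ = 69.58 × 0.71 = 49.4 N·m clockwise.
Crate: 9.6 × 9.8 = 94.08 N down at 1.3 m → arm 1.3 m, τ = 94.08 × 1.3 = 122.3 N·m clockwise.
Total clockwise load moment = 188.9 N·m.
The cable tension T acts at 1.5 m; only its component perpendicular to the rod, T sinθ, produces torque. sinθ = h/√(h²+d²) = 0.71/√(0.71²+1.5²) = 0.4278.
Στ = 0 ⇒ T × 1.5 × 0.4278 = 188.9 ⇒ T = 188.9 / 0.6417 = 294 N.

T ≈ 294 N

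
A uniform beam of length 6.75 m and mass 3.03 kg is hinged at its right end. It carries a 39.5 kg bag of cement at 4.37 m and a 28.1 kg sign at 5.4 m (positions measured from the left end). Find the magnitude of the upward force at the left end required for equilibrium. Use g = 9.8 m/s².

F ≈ 206 N

Choose the right end as the axis so the unknown pivot reaction has zero arm there.
Beam weight: 3.03 × 9.8 = 29.69 N down at 3.375 m → arm 3.375 m, τ = 29.69 × 3.375 = 100.2 N·m counterclockwise.
Bag of cement: 39.5 × 9.8 = 387.1 N down at 4.37 m → arm 2.38 m, τ = 387.1 × 2.38 = 921.3 N·m counterclockwise.
Sign: 28.1 × 9.8 = 275.4 N down at 5.4 m → arm 1.35 m, τ = 275.4 × 1.35 = 371.8 N·m counterclockwise.
Net moment of the loads = 1393 N·m counterclockwise.
The upward force F acts at the left end, arm 6.75 m, giving F × 6.75 clockwise.
For rotational equilibrium, F × 6.75 = 1393, so F = 1393 / 6.75 = 206 N.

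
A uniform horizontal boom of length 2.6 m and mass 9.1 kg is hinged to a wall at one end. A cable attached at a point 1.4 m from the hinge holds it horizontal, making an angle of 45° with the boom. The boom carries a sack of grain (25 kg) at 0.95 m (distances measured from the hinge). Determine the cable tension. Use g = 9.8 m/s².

About the hinge:
Beam weight: 9.1 × 9.8 = 89.18 N down at 1.3 m → arm 1.3 m, τ = 89.18 × 1.3 = 115.9 N·m clockwise.
Sack of grain: 25 × 9.8 = 245 N down at 0.95 m → arm 0.95 m, τ = 245 × 0.95 = 232.8 N·m clockwise.
Total clockwise load moment = 348.7 N·m.
The cable tension T acts at 1.4 m; only its component perpendicular to the boom, T sinθ, produces torque. sin 45° = 0.7071.
Balancing moments: T × 1.4 × 0.7071 = 348.7, giving T = 348.7 / 0.9899 = 352 N.

T ≈ 352 N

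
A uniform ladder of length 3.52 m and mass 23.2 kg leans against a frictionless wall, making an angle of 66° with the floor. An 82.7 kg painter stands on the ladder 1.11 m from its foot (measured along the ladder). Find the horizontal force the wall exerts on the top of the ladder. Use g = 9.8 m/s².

N_wall ≈ 164 N

About the foot of the ladder:
Ladder weight 23.2×9.8 = 227.4 N acts at 1.76 m along the ladder; its horizontal arm is 1.76·cos66° = 0.7159 m → τ = 162.8 N·m clockwise.
Painter: 82.7×9.8 = 810.5 N at 1.11 m → arm 0.4515 m → τ = 365.9 N·m clockwise.
Wall normal N acts horizontally at the top; its moment arm is the height L sinθ = 3.52·sin66° = 3.216 m, counterclockwise.
Setting net torque to zero: N × 3.216 = 528.7 → N = 164 N.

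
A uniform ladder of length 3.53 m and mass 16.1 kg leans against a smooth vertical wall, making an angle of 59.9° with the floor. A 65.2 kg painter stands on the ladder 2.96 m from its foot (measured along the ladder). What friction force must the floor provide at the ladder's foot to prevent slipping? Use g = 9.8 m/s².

f ≈ 356 N

Sum moments about the foot of the ladder (the floor normal and friction both act there and drop out).
Ladder weight 16.1×9.8 = 157.8 N acts at 1.765 m along the ladder; its horizontal arm is 1.765·cos59.9° = 0.8852 m → τ = 139.7 N·m clockwise.
Painter: 65.2×9.8 = 639 N at 2.96 m → arm 1.484 m → τ = 948.3 N·m clockwise.
Wall normal N acts horizontally at the top; its moment arm is the height L sinθ = 3.53·sin59.9° = 3.054 m, counterclockwise.
Setting net torque to zero: N × 3.054 = 1088 → N = 356 N.
ΣFx = 0: friction at the foot balances the wall's push, so f = N_wall = 356 N.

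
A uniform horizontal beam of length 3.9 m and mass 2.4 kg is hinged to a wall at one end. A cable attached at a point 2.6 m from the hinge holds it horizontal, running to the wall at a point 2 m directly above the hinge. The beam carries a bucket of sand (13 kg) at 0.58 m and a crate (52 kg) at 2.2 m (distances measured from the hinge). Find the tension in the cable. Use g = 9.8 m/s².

T ≈ 783 N

About the hinge:
Beam weight: 2.4 × 9.8 = 23.52 N down at 1.95 m → arm 1.95 m, τ = 23.52 × 1.95 = 45.86 N·m clockwise.
Bucket of sand: 13 × 9.8 = 127.4 N down at 0.58 m → arm 0.58 m, τ = 127.4 × 0.58 = 73.89 N·m clockwise.
Crate: 52 × 9.8 = 509.6 N down at 2.2 m → arm 2.2 m, τ = 509.6 × 2.2 = 1121 N·m clockwise.
Total clockwise load moment = 1241 N·m.
The cable tension T acts at 2.6 m; only its component perpendicular to the beam, T sinθ, produces torque. sinθ = h/√(h²+d²) = 2/√(2²+2.6²) = 0.6097.
Balancing moments: T × 2.6 × 0.6097 = 1241, giving T = 1241 / 1.585 = 783 N.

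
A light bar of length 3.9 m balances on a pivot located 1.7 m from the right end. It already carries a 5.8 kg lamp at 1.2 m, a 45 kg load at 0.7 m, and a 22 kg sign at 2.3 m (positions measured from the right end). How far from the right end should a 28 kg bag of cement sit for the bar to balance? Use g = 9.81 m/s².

x ≈ 2.94 m from the right end

Take moments about the pivot (at 1.7 m from the right end).
Lamp: 5.8 × 9.81 = 56.9 N down at 1.2 m → arm 0.5 m, τ = 56.9 × 0.5 = 28.45 N·m clockwise.
Load: 45 × 9.81 = 441.5 N down at 0.7 m → arm 1 m, τ = 441.5 × 1 = 441.5 N·m clockwise.
Sign: 22 × 9.81 = 215.8 N down at 2.3 m → arm 0.6 m, τ = 215.8 × 0.6 = 129.5 N·m counterclockwise.
Net moment of existing loads = 340.4 N·m clockwise.
The bag of cement weighs 28 × 9.81 = 274.7 N and must supply an equal counterclockwise moment, so its lever arm about the pivot is 340.4 / 274.7 = 1.24 m.
That puts it at 1.7 + 1.24 = 2.94 m from the right end.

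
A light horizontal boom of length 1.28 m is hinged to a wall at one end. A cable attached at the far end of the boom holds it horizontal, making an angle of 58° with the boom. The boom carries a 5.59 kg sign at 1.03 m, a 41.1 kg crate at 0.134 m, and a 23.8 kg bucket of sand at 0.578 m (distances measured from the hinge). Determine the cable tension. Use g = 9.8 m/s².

Sum moments about the hinge (the unknown hinge reaction has zero arm there).
Sign: 5.59 × 9.8 = 54.78 N down at 1.03 m → arm 1.03 m, τ = 54.78 × 1.03 = 56.42 N·m clockwise.
Crate: 41.1 × 9.8 = 402.8 N down at 0.134 m → arm 0.134 m, τ = 402.8 × 0.134 = 53.98 N·m clockwise.
Bucket of sand: 23.8 × 9.8 = 233.2 N down at 0.578 m → arm 0.578 m, τ = 233.2 × 0.578 = 134.8 N·m clockwise.
Total clockwise load moment = 245.2 N·m.
The cable tension T acts at 1.28 m; only its component perpendicular to the boom, T sinθ, produces torque. sin 58° = 0.848.
Balancing moments: T × 1.28 × 0.848 = 245.2, giving T = 245.2 / 1.085 = 226 N.

T ≈ 226 N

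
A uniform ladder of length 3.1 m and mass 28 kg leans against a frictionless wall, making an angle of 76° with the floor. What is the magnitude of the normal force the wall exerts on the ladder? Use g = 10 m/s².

About the foot of the ladder:
Ladder weight 28×10 = 280 N acts at 1.55 m along the ladder; its horizontal arm is 1.55·cos76° = 0.375 m → τ = 105 N·m clockwise.
Wall normal N acts horizontally at the top; its moment arm is the height L sinθ = 3.1·sin76° = 3.008 m, counterclockwise.
Balancing moments: N × 3.008 = 105, giving N = 34.9 N.

N_wall ≈ 34.9 N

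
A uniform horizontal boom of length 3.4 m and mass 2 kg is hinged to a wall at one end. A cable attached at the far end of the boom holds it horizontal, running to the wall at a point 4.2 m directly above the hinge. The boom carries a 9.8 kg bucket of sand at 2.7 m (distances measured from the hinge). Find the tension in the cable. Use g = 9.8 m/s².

About the hinge:
Beam weight: 2 × 9.8 = 19.6 N down at 1.7 m → arm 1.7 m, τ = 19.6 × 1.7 = 33.32 N·m clockwise.
Bucket of sand: 9.8 × 9.8 = 96.04 N down at 2.7 m → arm 2.7 m, τ = 96.04 × 2.7 = 259.3 N·m clockwise.
Total clockwise load moment = 292.6 N·m.
The cable tension T acts at 3.4 m; only its component perpendicular to the boom, T sinθ, produces torque. sinθ = h/√(h²+d²) = 4.2/√(4.2²+3.4²) = 0.7772.
Στ = 0 ⇒ T × 3.4 × 0.7772 = 292.6 ⇒ T = 292.6 / 2.642 = 111 N.

T ≈ 111 N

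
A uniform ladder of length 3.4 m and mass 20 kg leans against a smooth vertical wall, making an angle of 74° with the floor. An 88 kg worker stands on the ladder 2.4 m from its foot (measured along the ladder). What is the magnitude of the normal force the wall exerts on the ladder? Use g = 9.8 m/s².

N_wall ≈ 203 N

Take moments about the foot of the ladder.
Ladder weight 20×9.8 = 196 N acts at 1.7 m along the ladder; its horizontal arm is 1.7·cos74° = 0.4686 m → τ = 91.85 N·m clockwise.
Worker: 88×9.8 = 862.4 N at 2.4 m → arm 0.6615 m → τ = 570.5 N·m clockwise.
Wall normal N acts horizontally at the top; its moment arm is the height L sinθ = 3.4·sin74° = 3.268 m, counterclockwise.
Balancing moments: N × 3.268 = 662.4, giving N = 203 N.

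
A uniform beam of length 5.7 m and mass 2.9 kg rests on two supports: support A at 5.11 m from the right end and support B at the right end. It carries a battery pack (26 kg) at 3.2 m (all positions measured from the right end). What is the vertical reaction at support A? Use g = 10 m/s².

R_A ≈ 179 N

About support B:
Beam weight: 2.9 × 10 = 29 N down at 2.85 m → arm 2.85 m, τ = 29 × 2.85 = 82.65 N·m counterclockwise.
Battery pack: 26 × 10 = 260 N down at 3.2 m → arm 3.2 m, τ = 260 × 3.2 = 832 N·m counterclockwise.
Net load moment about support B = 914.6 N·m counterclockwise.
Reaction R at support A is upward at 5.11 m, arm 5.11 m → moment R × 5.11 clockwise.
Setting net torque to zero: R × 5.11 = 914.6 → R = 179 N.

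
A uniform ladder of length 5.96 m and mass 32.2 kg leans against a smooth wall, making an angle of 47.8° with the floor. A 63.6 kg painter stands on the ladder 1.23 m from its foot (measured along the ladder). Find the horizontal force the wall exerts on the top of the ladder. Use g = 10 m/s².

Take moments about the foot of the ladder.
Ladder weight 32.2×10 = 322 N acts at 2.98 m along the ladder; its horizontal arm is 2.98·cos47.8° = 2.002 m → τ = 644.6 N·m clockwise.
Painter: 63.6×10 = 636 N at 1.23 m → arm 0.8262 m → τ = 525.5 N·m clockwise.
Wall normal N acts horizontally at the top; its moment arm is the height L sinθ = 5.96·sin47.8° = 4.415 m, counterclockwise.
For rotational equilibrium, N × 4.415 = 1170, so N = 265 N.

N_wall ≈ 265 N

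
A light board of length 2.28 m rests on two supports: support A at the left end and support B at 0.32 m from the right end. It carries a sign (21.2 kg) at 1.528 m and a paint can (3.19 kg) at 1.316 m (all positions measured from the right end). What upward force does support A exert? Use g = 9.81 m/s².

R_A ≈ 144 N

Choose support B as the axis so its reaction then has zero moment arm.
Sign: 21.2 × 9.81 = 208 N down at 1.528 m → arm 1.208 m, τ = 208 × 1.208 = 251.3 N·m counterclockwise.
Paint can: 3.19 × 9.81 = 31.29 N down at 1.316 m → arm 0.996 m, τ = 31.29 × 0.996 = 31.16 N·m counterclockwise.
Net load moment about support B = 282.5 N·m counterclockwise.
Reaction R at support A is upward at 2.28 m, arm 1.96 m → moment R × 1.96 clockwise.
Στ = 0 ⇒ R × 1.96 = 282.5 ⇒ R = 144 N.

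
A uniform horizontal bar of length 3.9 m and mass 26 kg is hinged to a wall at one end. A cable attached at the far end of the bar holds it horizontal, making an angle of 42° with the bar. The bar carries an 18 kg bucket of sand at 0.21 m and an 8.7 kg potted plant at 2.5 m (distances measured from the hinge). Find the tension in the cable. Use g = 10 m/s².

T ≈ 292 N

Take moments about the hinge.
Beam weight: 26 × 10 = 260 N down at 1.95 m → arm 1.95 m, τ = 260 × 1.95 = 507 N·m clockwise.
Bucket of sand: 18 × 10 = 180 N down at 0.21 m → arm 0.21 m, τ = 180 × 0.21 = 37.8 N·m clockwise.
Potted plant: 8.7 × 10 = 87 N down at 2.5 m → arm 2.5 m, τ = 87 × 2.5 = 217.5 N·m clockwise.
Total clockwise load moment = 762.3 N·m.
The cable tension T acts at 3.9 m; only its component perpendicular to the bar, T sinθ, produces torque. sin 42° = 0.6691.
For rotational equilibrium, T × 3.9 × 0.6691 = 762.3, so T = 762.3 / 2.609 = 292 N.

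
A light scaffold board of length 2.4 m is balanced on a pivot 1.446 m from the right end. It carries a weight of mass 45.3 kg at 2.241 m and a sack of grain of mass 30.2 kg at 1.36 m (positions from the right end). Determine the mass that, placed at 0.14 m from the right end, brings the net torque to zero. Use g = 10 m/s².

m ≈ 25.6 kg

Take moments about the pivot (at 1.446 m from the right end).
Weight: 45.3 × 10 = 453 N down at 2.241 m → arm 0.795 m, τ = 453 × 0.795 = 360.1 N·m counterclockwise.
Sack of grain: 30.2 × 10 = 302 N down at 1.36 m → arm 0.086 m, τ = 302 × 0.086 = 25.97 N·m clockwise.
Net moment of known loads = 334.1 N·m counterclockwise.
An unknown mass m at 0.14 m has arm 1.306 m; its moment is m·g·1.306 clockwise.
Setting net torque to zero: m × 10 × 1.306 = 334.1 → m = 334.1 / (10 × 1.306) = 25.6 kg.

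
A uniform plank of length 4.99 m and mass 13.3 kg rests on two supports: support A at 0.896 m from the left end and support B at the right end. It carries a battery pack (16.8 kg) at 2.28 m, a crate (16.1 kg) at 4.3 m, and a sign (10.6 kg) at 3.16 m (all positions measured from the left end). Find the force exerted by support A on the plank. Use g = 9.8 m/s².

R_A ≈ 261 N

Taking torques about support B:
Beam weight: 13.3 × 9.8 = 130.3 N down at 2.495 m → arm 2.495 m, τ = 130.3 × 2.495 = 325.1 N·m counterclockwise.
Battery pack: 16.8 × 9.8 = 164.6 N down at 2.28 m → arm 2.71 m, τ = 164.6 × 2.71 = 446.1 N·m counterclockwise.
Crate: 16.1 × 9.8 = 157.8 N down at 4.3 m → arm 0.69 m, τ = 157.8 × 0.69 = 108.9 N·m counterclockwise.
Sign: 10.6 × 9.8 = 103.9 N down at 3.16 m → arm 1.83 m, τ = 103.9 × 1.83 = 190.1 N·m counterclockwise.
Net load moment about support B = 1070 N·m counterclockwise.
Reaction R at support A is upward at 0.896 m, arm 4.094 m → moment R × 4.094 clockwise.
For rotational equilibrium, R × 4.094 = 1070, so R = 261 N.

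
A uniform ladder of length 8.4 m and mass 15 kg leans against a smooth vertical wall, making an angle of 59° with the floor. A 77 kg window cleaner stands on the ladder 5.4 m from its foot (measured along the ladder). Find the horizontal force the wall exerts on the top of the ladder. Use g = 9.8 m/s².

N_wall ≈ 336 N

Choose the foot of the ladder as the axis so the floor normal and friction both act there and drop out.
Ladder weight 15×9.8 = 147 N acts at 4.2 m along the ladder; its horizontal arm is 4.2·cos59° = 2.163 m → τ = 318 N·m clockwise.
Window cleaner: 77×9.8 = 754.6 N at 5.4 m → arm 2.781 m → τ = 2099 N·m clockwise.
Wall normal N acts horizontally at the top; its moment arm is the height L sinθ = 8.4·sin59° = 7.2 m, counterclockwise.
Balancing moments: N × 7.2 = 2417, giving N = 336 N.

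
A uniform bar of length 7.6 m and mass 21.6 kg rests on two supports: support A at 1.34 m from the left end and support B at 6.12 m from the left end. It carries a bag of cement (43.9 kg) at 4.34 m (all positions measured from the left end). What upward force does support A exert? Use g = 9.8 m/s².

R_A ≈ 263 N

About support B:
Beam weight: 21.6 × 9.8 = 211.7 N down at 3.8 m → arm 2.32 m, τ = 211.7 × 2.32 = 491.1 N·m counterclockwise.
Bag of cement: 43.9 × 9.8 = 430.2 N down at 4.34 m → arm 1.78 m, τ = 430.2 × 1.78 = 765.8 N·m counterclockwise.
Net load moment about support B = 1257 N·m counterclockwise.
Reaction R at support A is upward at 1.34 m, arm 4.78 m → moment R × 4.78 clockwise.
Balancing moments: R × 4.78 = 1257, giving R = 263 N.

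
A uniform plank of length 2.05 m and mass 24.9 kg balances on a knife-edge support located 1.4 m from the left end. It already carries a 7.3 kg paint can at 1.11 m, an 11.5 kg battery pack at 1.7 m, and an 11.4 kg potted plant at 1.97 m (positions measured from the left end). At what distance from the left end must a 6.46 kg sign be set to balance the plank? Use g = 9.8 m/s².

About the knife-edge support (at 1.4 m from the left end):
Beam weight: 24.9 × 9.8 = 244 N down at 1.025 m → arm 0.375 m, τ = 244 × 0.375 = 91.5 N·m counterclockwise.
Paint can: 7.3 × 9.8 = 71.54 N down at 1.11 m → arm 0.29 m, τ = 71.54 × 0.29 = 20.75 N·m counterclockwise.
Battery pack: 11.5 × 9.8 = 112.7 N down at 1.7 m → arm 0.3 m, τ = 112.7 × 0.3 = 33.81 N·m clockwise.
Potted plant: 11.4 × 9.8 = 111.7 N down at 1.97 m → arm 0.57 m, τ = 111.7 × 0.57 = 63.67 N·m clockwise.
Net moment of existing loads = 14.77 N·m counterclockwise.
The sign weighs 6.46 × 9.8 = 63.31 N and must supply an equal clockwise moment, so its lever arm about the knife-edge support is 14.77 / 63.31 = 0.233 m.
That puts it at 1.4 + 0.233 = 1.63 m from the left end.

x ≈ 1.63 m from the left end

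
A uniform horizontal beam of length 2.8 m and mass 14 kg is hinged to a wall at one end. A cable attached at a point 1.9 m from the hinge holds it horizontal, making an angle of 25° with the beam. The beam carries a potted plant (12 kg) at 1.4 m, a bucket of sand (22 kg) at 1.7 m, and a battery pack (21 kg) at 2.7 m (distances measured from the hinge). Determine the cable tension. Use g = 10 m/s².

Sum moments about the hinge (the unknown hinge reaction has zero arm there).
Beam weight: 14 × 10 = 140 N down at 1.4 m → arm 1.4 m, τ = 140 × 1.4 = 196 N·m clockwise.
Potted plant: 12 × 10 = 120 N down at 1.4 m → arm 1.4 m, τ = 120 × 1.4 = 168 N·m clockwise.
Bucket of sand: 22 × 10 = 220 N down at 1.7 m → arm 1.7 m, τ = 220 × 1.7 = 374 N·m clockwise.
Battery pack: 21 × 10 = 210 N down at 2.7 m → arm 2.7 m, τ = 210 × 2.7 = 567 N·m clockwise.
Total clockwise load moment = 1305 N·m.
The cable tension T acts at 1.9 m; only its component perpendicular to the beam, T sinθ, produces torque. sin 25° = 0.4226.
Balancing moments: T × 1.9 × 0.4226 = 1305, giving T = 1305 / 0.8029 = 1630 N.

T ≈ 1630 N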